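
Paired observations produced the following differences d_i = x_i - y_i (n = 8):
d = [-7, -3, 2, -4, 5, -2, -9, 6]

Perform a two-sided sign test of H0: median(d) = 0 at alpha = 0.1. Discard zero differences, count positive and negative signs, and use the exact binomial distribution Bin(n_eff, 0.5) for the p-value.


Step 1: Discard zero differences. Original n = 8; n_eff = number of nonzero differences = 8.
Nonzero differences (with sign): -7, -3, +2, -4, +5, -2, -9, +6
Step 2: Count signs: positive = 3, negative = 5.
Step 3: Under H0: P(positive) = 0.5, so the number of positives S ~ Bin(8, 0.5).
Step 4: Two-sided exact p-value = sum of Bin(8,0.5) probabilities at or below the observed probability = 0.726562.
Step 5: alpha = 0.1. fail to reject H0.

n_eff = 8, pos = 3, neg = 5, p = 0.726562, fail to reject H0.


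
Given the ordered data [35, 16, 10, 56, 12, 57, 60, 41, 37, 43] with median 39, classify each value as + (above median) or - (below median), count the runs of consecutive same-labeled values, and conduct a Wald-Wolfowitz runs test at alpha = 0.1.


Step 1: Compute median = 39; label A = above, B = below.
Labels in order: BBBABAAABA  (n_A = 5, n_B = 5)
Step 2: Count runs R = 6.
Step 3: Under H0 (random ordering), E[R] = 2*n_A*n_B/(n_A+n_B) + 1 = 2*5*5/10 + 1 = 6.0000.
        Var[R] = 2*n_A*n_B*(2*n_A*n_B - n_A - n_B) / ((n_A+n_B)^2 * (n_A+n_B-1)) = 2000/900 = 2.2222.
        SD[R] = 1.4907.
Step 4: R = E[R], so z = 0 with no continuity correction.
Step 5: Two-sided p-value via normal approximation = 2*(1 - Phi(|z|)) = 1.000000.
Step 6: alpha = 0.1. fail to reject H0.

R = 6, z = 0.0000, p = 1.000000, fail to reject H0.


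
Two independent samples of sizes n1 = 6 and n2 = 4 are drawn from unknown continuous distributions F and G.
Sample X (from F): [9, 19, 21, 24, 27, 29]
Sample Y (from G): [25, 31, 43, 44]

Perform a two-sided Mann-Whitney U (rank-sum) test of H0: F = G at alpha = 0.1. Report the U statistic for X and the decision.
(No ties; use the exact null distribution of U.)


Step 1: Combine and sort all 10 observations; assign midranks.
sorted (value, group): (9,X), (19,X), (21,X), (24,X), (25,Y), (27,X), (29,X), (31,Y), (43,Y), (44,Y)
ranks: 9->1, 19->2, 21->3, 24->4, 25->5, 27->6, 29->7, 31->8, 43->9, 44->10
Step 2: Rank sum for X: R1 = 1 + 2 + 3 + 4 + 6 + 7 = 23.
Step 3: U_X = R1 - n1(n1+1)/2 = 23 - 6*7/2 = 23 - 21 = 2.
       U_Y = n1*n2 - U_X = 24 - 2 = 22.
Step 4: No ties, so the exact null distribution of U (based on enumerating the C(10,6) = 210 equally likely rank assignments) gives the two-sided p-value.
Step 5: p-value = 0.038095; compare to alpha = 0.1. reject H0.

U_X = 2, p = 0.038095, reject H0 at alpha = 0.1.


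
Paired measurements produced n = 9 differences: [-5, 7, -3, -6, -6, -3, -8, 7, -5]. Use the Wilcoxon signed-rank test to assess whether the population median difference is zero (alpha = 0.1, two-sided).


Step 1: Drop any zero differences (none here) and take |d_i|.
|d| = [5, 7, 3, 6, 6, 3, 8, 7, 5]
Step 2: Midrank |d_i| (ties get averaged ranks).
ranks: |5|->3.5, |7|->7.5, |3|->1.5, |6|->5.5, |6|->5.5, |3|->1.5, |8|->9, |7|->7.5, |5|->3.5
Step 3: Attach original signs; sum ranks with positive sign and with negative sign.
W+ = 7.5 + 7.5 = 15
W- = 3.5 + 1.5 + 5.5 + 5.5 + 1.5 + 9 + 3.5 = 30
(Check: W+ + W- = 45 should equal n(n+1)/2 = 45.)
Step 4: Test statistic W = min(W+, W-) = 15.
Step 5: Ties in |d|, so use the tie-corrected normal approximation.
        E[W] = n(n+1)/4 = 9*10/4 = 22.5.
        Tie groups: |d|=3 (t=2), |d|=5 (t=2), |d|=6 (t=2), |d|=7 (t=2); sum(t^3 - t) = 24.
        Var[W] = n(n+1)(2n+1)/24 - sum(t^3-t)/48 = 1710/24 - 24/48 = 70.75.
        z = (W - E[W]) / sqrt(Var[W]) = (15 - 22.5) / 8.4113 = -0.8917.
        Two-sided p = 2*Phi(z) = 0.372577.
Step 6: alpha = 0.1. fail to reject H0.

W+ = 15, W- = 30, W = min = 15, p = 0.372577, fail to reject H0.


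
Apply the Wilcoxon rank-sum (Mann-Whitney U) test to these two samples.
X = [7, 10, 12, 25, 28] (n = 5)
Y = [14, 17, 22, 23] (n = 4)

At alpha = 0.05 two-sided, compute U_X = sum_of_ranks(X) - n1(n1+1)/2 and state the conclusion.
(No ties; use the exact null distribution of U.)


Step 1: Combine and sort all 9 observations; assign midranks.
sorted (value, group): (7,X), (10,X), (12,X), (14,Y), (17,Y), (22,Y), (23,Y), (25,X), (28,X)
ranks: 7->1, 10->2, 12->3, 14->4, 17->5, 22->6, 23->7, 25->8, 28->9
Step 2: Rank sum for X: R1 = 1 + 2 + 3 + 8 + 9 = 23.
Step 3: U_X = R1 - n1(n1+1)/2 = 23 - 5*6/2 = 23 - 15 = 8.
       U_Y = n1*n2 - U_X = 20 - 8 = 12.
Step 4: No ties, so the exact null distribution of U (based on enumerating the C(9,5) = 126 equally likely rank assignments) gives the two-sided p-value.
Step 5: p-value = 0.730159; compare to alpha = 0.05. fail to reject H0.

U_X = 8, p = 0.730159, fail to reject H0 at alpha = 0.05.


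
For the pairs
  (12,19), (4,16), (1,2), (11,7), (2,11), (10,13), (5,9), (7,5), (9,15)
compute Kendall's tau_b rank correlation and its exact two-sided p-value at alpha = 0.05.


Step 1: Enumerate the 36 unordered pairs (i,j) with i<j and classify each by sign(x_j-x_i) * sign(y_j-y_i).
  (1,2):dx=-8,dy=-3->C; (1,3):dx=-11,dy=-17->C; (1,4):dx=-1,dy=-12->C; (1,5):dx=-10,dy=-8->C
  (1,6):dx=-2,dy=-6->C; (1,7):dx=-7,dy=-10->C; (1,8):dx=-5,dy=-14->C; (1,9):dx=-3,dy=-4->C
  (2,3):dx=-3,dy=-14->C; (2,4):dx=+7,dy=-9->D; (2,5):dx=-2,dy=-5->C; (2,6):dx=+6,dy=-3->D
  (2,7):dx=+1,dy=-7->D; (2,8):dx=+3,dy=-11->D; (2,9):dx=+5,dy=-1->D; (3,4):dx=+10,dy=+5->C
  (3,5):dx=+1,dy=+9->C; (3,6):dx=+9,dy=+11->C; (3,7):dx=+4,dy=+7->C; (3,8):dx=+6,dy=+3->C
  (3,9):dx=+8,dy=+13->C; (4,5):dx=-9,dy=+4->D; (4,6):dx=-1,dy=+6->D; (4,7):dx=-6,dy=+2->D
  (4,8):dx=-4,dy=-2->C; (4,9):dx=-2,dy=+8->D; (5,6):dx=+8,dy=+2->C; (5,7):dx=+3,dy=-2->D
  (5,8):dx=+5,dy=-6->D; (5,9):dx=+7,dy=+4->C; (6,7):dx=-5,dy=-4->C; (6,8):dx=-3,dy=-8->C
  (6,9):dx=-1,dy=+2->D; (7,8):dx=+2,dy=-4->D; (7,9):dx=+4,dy=+6->C; (8,9):dx=+2,dy=+10->C
Step 2: C = 23, D = 13, total pairs = 36.
Step 3: tau = (C - D)/(n(n-1)/2) = (23 - 13)/36 = 0.277778.
Step 4: Exact two-sided p-value (enumerate n! = 362880 permutations of y under H0): p = 0.358488.
Step 5: alpha = 0.05. fail to reject H0.

tau_b = 0.2778 (C=23, D=13), p = 0.358488, fail to reject H0.


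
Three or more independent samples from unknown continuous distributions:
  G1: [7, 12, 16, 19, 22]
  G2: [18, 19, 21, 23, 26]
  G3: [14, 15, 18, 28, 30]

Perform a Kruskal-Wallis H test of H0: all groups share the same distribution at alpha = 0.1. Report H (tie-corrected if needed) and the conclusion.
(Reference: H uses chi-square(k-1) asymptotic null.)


Step 1: Combine all N = 15 observations and assign midranks.
sorted (value, group, rank): (7,G1,1), (12,G1,2), (14,G3,3), (15,G3,4), (16,G1,5), (18,G2,6.5), (18,G3,6.5), (19,G1,8.5), (19,G2,8.5), (21,G2,10), (22,G1,11), (23,G2,12), (26,G2,13), (28,G3,14), (30,G3,15)
Step 2: Sum ranks within each group.
R_1 = 27.5 (n_1 = 5)
R_2 = 50 (n_2 = 5)
R_3 = 42.5 (n_3 = 5)
Step 3: H = 12/(N(N+1)) * sum(R_i^2/n_i) - 3(N+1)
     = 12/(15*16) * (27.5^2/5 + 50^2/5 + 42.5^2/5) - 3*16
     = 0.050000 * 1012.5 - 48
     = 2.625000.
Step 4: Ties present; correction factor C = 1 - 12/(15^3 - 15) = 0.996429. Corrected H = 2.625000 / 0.996429 = 2.634409.
Step 5: Under H0, H ~ chi^2(2); p-value = 0.267883.
Step 6: alpha = 0.1. fail to reject H0.

H = 2.6344, df = 2, p = 0.267883, fail to reject H0.


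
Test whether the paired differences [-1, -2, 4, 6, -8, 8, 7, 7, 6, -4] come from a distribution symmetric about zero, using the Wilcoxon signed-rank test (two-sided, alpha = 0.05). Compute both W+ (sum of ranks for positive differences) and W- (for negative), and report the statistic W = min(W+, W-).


Step 1: Drop any zero differences (none here) and take |d_i|.
|d| = [1, 2, 4, 6, 8, 8, 7, 7, 6, 4]
Step 2: Midrank |d_i| (ties get averaged ranks).
ranks: |1|->1, |2|->2, |4|->3.5, |6|->5.5, |8|->9.5, |8|->9.5, |7|->7.5, |7|->7.5, |6|->5.5, |4|->3.5
Step 3: Attach original signs; sum ranks with positive sign and with negative sign.
W+ = 3.5 + 5.5 + 9.5 + 7.5 + 7.5 + 5.5 = 39
W- = 1 + 2 + 9.5 + 3.5 = 16
(Check: W+ + W- = 55 should equal n(n+1)/2 = 55.)
Step 4: Test statistic W = min(W+, W-) = 16.
Step 5: Ties in |d|, so use the tie-corrected normal approximation.
        E[W] = n(n+1)/4 = 10*11/4 = 27.5.
        Tie groups: |d|=4 (t=2), |d|=6 (t=2), |d|=7 (t=2), |d|=8 (t=2); sum(t^3 - t) = 24.
        Var[W] = n(n+1)(2n+1)/24 - sum(t^3-t)/48 = 2310/24 - 24/48 = 95.75.
        z = (W - E[W]) / sqrt(Var[W]) = (16 - 27.5) / 9.7852 = -1.1752.
        Two-sided p = 2*Phi(z) = 0.239897.
Step 6: alpha = 0.05. fail to reject H0.

W+ = 39, W- = 16, W = min = 16, p = 0.239897, fail to reject H0.


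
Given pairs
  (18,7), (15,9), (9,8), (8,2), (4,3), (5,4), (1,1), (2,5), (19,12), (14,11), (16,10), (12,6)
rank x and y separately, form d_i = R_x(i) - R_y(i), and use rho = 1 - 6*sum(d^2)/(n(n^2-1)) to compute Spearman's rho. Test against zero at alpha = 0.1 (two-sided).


Step 1: Rank x and y separately (midranks; no ties here).
rank(x): 18->11, 15->9, 9->6, 8->5, 4->3, 5->4, 1->1, 2->2, 19->12, 14->8, 16->10, 12->7
rank(y): 7->7, 9->9, 8->8, 2->2, 3->3, 4->4, 1->1, 5->5, 12->12, 11->11, 10->10, 6->6
Step 2: d_i = R_x(i) - R_y(i); compute d_i^2.
  (11-7)^2=16, (9-9)^2=0, (6-8)^2=4, (5-2)^2=9, (3-3)^2=0, (4-4)^2=0, (1-1)^2=0, (2-5)^2=9, (12-12)^2=0, (8-11)^2=9, (10-10)^2=0, (7-6)^2=1
sum(d^2) = 48.
Step 3: rho = 1 - 6*48 / (12*(12^2 - 1)) = 1 - 288/1716 = 0.832168.
Step 4: Under H0, t = rho * sqrt((n-2)/(1-rho^2)) = 4.7456 ~ t(10).
Step 5: Two-sided p-value from the t-distribution with 10 df = 0.000785.
Step 6: alpha = 0.1. reject H0.

rho = 0.8322, p = 0.000785, reject H0 at alpha = 0.1.


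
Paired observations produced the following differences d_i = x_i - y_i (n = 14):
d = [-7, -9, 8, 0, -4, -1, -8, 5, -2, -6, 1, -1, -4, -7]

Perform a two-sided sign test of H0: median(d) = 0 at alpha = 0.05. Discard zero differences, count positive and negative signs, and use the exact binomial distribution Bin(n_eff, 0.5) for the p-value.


Step 1: Discard zero differences. Original n = 14; n_eff = number of nonzero differences = 13.
Nonzero differences (with sign): -7, -9, +8, -4, -1, -8, +5, -2, -6, +1, -1, -4, -7
Step 2: Count signs: positive = 3, negative = 10.
Step 3: Under H0: P(positive) = 0.5, so the number of positives S ~ Bin(13, 0.5).
Step 4: Two-sided exact p-value = sum of Bin(13,0.5) probabilities at or below the observed probability = 0.092285.
Step 5: alpha = 0.05. fail to reject H0.

n_eff = 13, pos = 3, neg = 10, p = 0.092285, fail to reject H0.


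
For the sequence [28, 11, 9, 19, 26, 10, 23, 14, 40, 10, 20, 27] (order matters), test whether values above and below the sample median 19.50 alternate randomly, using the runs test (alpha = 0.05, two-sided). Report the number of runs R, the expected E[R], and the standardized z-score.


Step 1: Compute median = 19.50; label A = above, B = below.
Labels in order: ABBBABABABAA  (n_A = 6, n_B = 6)
Step 2: Count runs R = 9.
Step 3: Under H0 (random ordering), E[R] = 2*n_A*n_B/(n_A+n_B) + 1 = 2*6*6/12 + 1 = 7.0000.
        Var[R] = 2*n_A*n_B*(2*n_A*n_B - n_A - n_B) / ((n_A+n_B)^2 * (n_A+n_B-1)) = 4320/1584 = 2.7273.
        SD[R] = 1.6514.
Step 4: Continuity-corrected z = (R - 0.5 - E[R]) / SD[R] = (9 - 0.5 - 7.0000) / 1.6514 = 0.9083.
Step 5: Two-sided p-value via normal approximation = 2*(1 - Phi(|z|)) = 0.363722.
Step 6: alpha = 0.05. fail to reject H0.

R = 9, z = 0.9083, p = 0.363722, fail to reject H0.


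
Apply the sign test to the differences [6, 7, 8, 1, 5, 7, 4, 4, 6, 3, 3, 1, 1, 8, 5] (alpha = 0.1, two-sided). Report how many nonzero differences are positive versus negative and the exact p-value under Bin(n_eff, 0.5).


Step 1: Discard zero differences. Original n = 15; n_eff = number of nonzero differences = 15.
Nonzero differences (with sign): +6, +7, +8, +1, +5, +7, +4, +4, +6, +3, +3, +1, +1, +8, +5
Step 2: Count signs: positive = 15, negative = 0.
Step 3: Under H0: P(positive) = 0.5, so the number of positives S ~ Bin(15, 0.5).
Step 4: Two-sided exact p-value = sum of Bin(15,0.5) probabilities at or below the observed probability = 0.000061.
Step 5: alpha = 0.1. reject H0.

n_eff = 15, pos = 15, neg = 0, p = 0.000061, reject H0.


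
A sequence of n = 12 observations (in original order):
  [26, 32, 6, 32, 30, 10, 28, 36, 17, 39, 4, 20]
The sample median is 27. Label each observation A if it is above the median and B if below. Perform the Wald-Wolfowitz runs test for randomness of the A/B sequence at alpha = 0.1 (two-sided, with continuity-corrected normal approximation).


Step 1: Compute median = 27; label A = above, B = below.
Labels in order: BABAABAABABB  (n_A = 6, n_B = 6)
Step 2: Count runs R = 9.
Step 3: Under H0 (random ordering), E[R] = 2*n_A*n_B/(n_A+n_B) + 1 = 2*6*6/12 + 1 = 7.0000.
        Var[R] = 2*n_A*n_B*(2*n_A*n_B - n_A - n_B) / ((n_A+n_B)^2 * (n_A+n_B-1)) = 4320/1584 = 2.7273.
        SD[R] = 1.6514.
Step 4: Continuity-corrected z = (R - 0.5 - E[R]) / SD[R] = (9 - 0.5 - 7.0000) / 1.6514 = 0.9083.
Step 5: Two-sided p-value via normal approximation = 2*(1 - Phi(|z|)) = 0.363722.
Step 6: alpha = 0.1. fail to reject H0.

R = 9, z = 0.9083, p = 0.363722, fail to reject H0.


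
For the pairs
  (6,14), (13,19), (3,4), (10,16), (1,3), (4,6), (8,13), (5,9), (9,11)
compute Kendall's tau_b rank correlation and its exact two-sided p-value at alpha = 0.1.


Step 1: Enumerate the 36 unordered pairs (i,j) with i<j and classify each by sign(x_j-x_i) * sign(y_j-y_i).
  (1,2):dx=+7,dy=+5->C; (1,3):dx=-3,dy=-10->C; (1,4):dx=+4,dy=+2->C; (1,5):dx=-5,dy=-11->C
  (1,6):dx=-2,dy=-8->C; (1,7):dx=+2,dy=-1->D; (1,8):dx=-1,dy=-5->C; (1,9):dx=+3,dy=-3->D
  (2,3):dx=-10,dy=-15->C; (2,4):dx=-3,dy=-3->C; (2,5):dx=-12,dy=-16->C; (2,6):dx=-9,dy=-13->C
  (2,7):dx=-5,dy=-6->C; (2,8):dx=-8,dy=-10->C; (2,9):dx=-4,dy=-8->C; (3,4):dx=+7,dy=+12->C
  (3,5):dx=-2,dy=-1->C; (3,6):dx=+1,dy=+2->C; (3,7):dx=+5,dy=+9->C; (3,8):dx=+2,dy=+5->C
  (3,9):dx=+6,dy=+7->C; (4,5):dx=-9,dy=-13->C; (4,6):dx=-6,dy=-10->C; (4,7):dx=-2,dy=-3->C
  (4,8):dx=-5,dy=-7->C; (4,9):dx=-1,dy=-5->C; (5,6):dx=+3,dy=+3->C; (5,7):dx=+7,dy=+10->C
  (5,8):dx=+4,dy=+6->C; (5,9):dx=+8,dy=+8->C; (6,7):dx=+4,dy=+7->C; (6,8):dx=+1,dy=+3->C
  (6,9):dx=+5,dy=+5->C; (7,8):dx=-3,dy=-4->C; (7,9):dx=+1,dy=-2->D; (8,9):dx=+4,dy=+2->C
Step 2: C = 33, D = 3, total pairs = 36.
Step 3: tau = (C - D)/(n(n-1)/2) = (33 - 3)/36 = 0.833333.
Step 4: Exact two-sided p-value (enumerate n! = 362880 permutations of y under H0): p = 0.000854.
Step 5: alpha = 0.1. reject H0.

tau_b = 0.8333 (C=33, D=3), p = 0.000854, reject H0.


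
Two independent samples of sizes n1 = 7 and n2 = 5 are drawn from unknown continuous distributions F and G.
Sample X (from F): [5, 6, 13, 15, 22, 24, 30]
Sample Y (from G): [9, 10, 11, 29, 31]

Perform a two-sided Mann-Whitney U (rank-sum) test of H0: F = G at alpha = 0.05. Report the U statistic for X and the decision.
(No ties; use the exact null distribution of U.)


Step 1: Combine and sort all 12 observations; assign midranks.
sorted (value, group): (5,X), (6,X), (9,Y), (10,Y), (11,Y), (13,X), (15,X), (22,X), (24,X), (29,Y), (30,X), (31,Y)
ranks: 5->1, 6->2, 9->3, 10->4, 11->5, 13->6, 15->7, 22->8, 24->9, 29->10, 30->11, 31->12
Step 2: Rank sum for X: R1 = 1 + 2 + 6 + 7 + 8 + 9 + 11 = 44.
Step 3: U_X = R1 - n1(n1+1)/2 = 44 - 7*8/2 = 44 - 28 = 16.
       U_Y = n1*n2 - U_X = 35 - 16 = 19.
Step 4: No ties, so the exact null distribution of U (based on enumerating the C(12,7) = 792 equally likely rank assignments) gives the two-sided p-value.
Step 5: p-value = 0.876263; compare to alpha = 0.05. fail to reject H0.

U_X = 16, p = 0.876263, fail to reject H0 at alpha = 0.05.


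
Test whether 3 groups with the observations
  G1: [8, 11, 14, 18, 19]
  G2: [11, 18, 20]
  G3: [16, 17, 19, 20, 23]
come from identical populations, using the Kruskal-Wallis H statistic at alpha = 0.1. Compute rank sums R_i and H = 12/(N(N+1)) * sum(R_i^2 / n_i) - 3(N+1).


Step 1: Combine all N = 13 observations and assign midranks.
sorted (value, group, rank): (8,G1,1), (11,G1,2.5), (11,G2,2.5), (14,G1,4), (16,G3,5), (17,G3,6), (18,G1,7.5), (18,G2,7.5), (19,G1,9.5), (19,G3,9.5), (20,G2,11.5), (20,G3,11.5), (23,G3,13)
Step 2: Sum ranks within each group.
R_1 = 24.5 (n_1 = 5)
R_2 = 21.5 (n_2 = 3)
R_3 = 45 (n_3 = 5)
Step 3: H = 12/(N(N+1)) * sum(R_i^2/n_i) - 3(N+1)
     = 12/(13*14) * (24.5^2/5 + 21.5^2/3 + 45^2/5) - 3*14
     = 0.065934 * 679.133 - 42
     = 2.778022.
Step 4: Ties present; correction factor C = 1 - 24/(13^3 - 13) = 0.989011. Corrected H = 2.778022 / 0.989011 = 2.808889.
Step 5: Under H0, H ~ chi^2(2); p-value = 0.245503.
Step 6: alpha = 0.1. fail to reject H0.

H = 2.8089, df = 2, p = 0.245503, fail to reject H0.


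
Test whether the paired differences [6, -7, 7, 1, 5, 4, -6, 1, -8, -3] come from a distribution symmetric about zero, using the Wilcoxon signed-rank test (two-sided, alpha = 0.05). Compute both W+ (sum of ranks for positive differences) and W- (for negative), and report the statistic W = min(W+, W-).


Step 1: Drop any zero differences (none here) and take |d_i|.
|d| = [6, 7, 7, 1, 5, 4, 6, 1, 8, 3]
Step 2: Midrank |d_i| (ties get averaged ranks).
ranks: |6|->6.5, |7|->8.5, |7|->8.5, |1|->1.5, |5|->5, |4|->4, |6|->6.5, |1|->1.5, |8|->10, |3|->3
Step 3: Attach original signs; sum ranks with positive sign and with negative sign.
W+ = 6.5 + 8.5 + 1.5 + 5 + 4 + 1.5 = 27
W- = 8.5 + 6.5 + 10 + 3 = 28
(Check: W+ + W- = 55 should equal n(n+1)/2 = 55.)
Step 4: Test statistic W = min(W+, W-) = 27.
Step 5: Ties in |d|, so use the tie-corrected normal approximation.
        E[W] = n(n+1)/4 = 10*11/4 = 27.5.
        Tie groups: |d|=1 (t=2), |d|=6 (t=2), |d|=7 (t=2); sum(t^3 - t) = 18.
        Var[W] = n(n+1)(2n+1)/24 - sum(t^3-t)/48 = 2310/24 - 18/48 = 95.875.
        z = (W - E[W]) / sqrt(Var[W]) = (27 - 27.5) / 9.7916 = -0.0511.
        Two-sided p = 2*Phi(z) = 0.959274.
Step 6: alpha = 0.05. fail to reject H0.

W+ = 27, W- = 28, W = min = 27, p = 0.959274, fail to reject H0.


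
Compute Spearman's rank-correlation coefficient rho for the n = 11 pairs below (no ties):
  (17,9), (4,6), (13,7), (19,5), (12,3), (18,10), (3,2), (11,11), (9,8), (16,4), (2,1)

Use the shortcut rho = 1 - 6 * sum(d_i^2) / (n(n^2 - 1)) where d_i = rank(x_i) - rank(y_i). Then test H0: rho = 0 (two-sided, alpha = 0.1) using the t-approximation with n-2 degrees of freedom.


Step 1: Rank x and y separately (midranks; no ties here).
rank(x): 17->9, 4->3, 13->7, 19->11, 12->6, 18->10, 3->2, 11->5, 9->4, 16->8, 2->1
rank(y): 9->9, 6->6, 7->7, 5->5, 3->3, 10->10, 2->2, 11->11, 8->8, 4->4, 1->1
Step 2: d_i = R_x(i) - R_y(i); compute d_i^2.
  (9-9)^2=0, (3-6)^2=9, (7-7)^2=0, (11-5)^2=36, (6-3)^2=9, (10-10)^2=0, (2-2)^2=0, (5-11)^2=36, (4-8)^2=16, (8-4)^2=16, (1-1)^2=0
sum(d^2) = 122.
Step 3: rho = 1 - 6*122 / (11*(11^2 - 1)) = 1 - 732/1320 = 0.445455.
Step 4: Under H0, t = rho * sqrt((n-2)/(1-rho^2)) = 1.4926 ~ t(9).
Step 5: Two-sided p-value from the t-distribution with 9 df = 0.169733.
Step 6: alpha = 0.1. fail to reject H0.

rho = 0.4455, p = 0.169733, fail to reject H0 at alpha = 0.1.


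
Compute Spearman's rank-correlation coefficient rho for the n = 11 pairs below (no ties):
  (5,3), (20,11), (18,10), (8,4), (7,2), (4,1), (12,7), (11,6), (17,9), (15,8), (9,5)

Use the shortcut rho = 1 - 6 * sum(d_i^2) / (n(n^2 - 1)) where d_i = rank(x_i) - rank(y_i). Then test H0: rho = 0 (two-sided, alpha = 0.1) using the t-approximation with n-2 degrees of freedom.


Step 1: Rank x and y separately (midranks; no ties here).
rank(x): 5->2, 20->11, 18->10, 8->4, 7->3, 4->1, 12->7, 11->6, 17->9, 15->8, 9->5
rank(y): 3->3, 11->11, 10->10, 4->4, 2->2, 1->1, 7->7, 6->6, 9->9, 8->8, 5->5
Step 2: d_i = R_x(i) - R_y(i); compute d_i^2.
  (2-3)^2=1, (11-11)^2=0, (10-10)^2=0, (4-4)^2=0, (3-2)^2=1, (1-1)^2=0, (7-7)^2=0, (6-6)^2=0, (9-9)^2=0, (8-8)^2=0, (5-5)^2=0
sum(d^2) = 2.
Step 3: rho = 1 - 6*2 / (11*(11^2 - 1)) = 1 - 12/1320 = 0.990909.
Step 4: Under H0, t = rho * sqrt((n-2)/(1-rho^2)) = 22.0966 ~ t(9).
Step 5: Two-sided p-value from the t-distribution with 9 df = 0.000000.
Step 6: alpha = 0.1. reject H0.

rho = 0.9909, p = 0.000000, reject H0 at alpha = 0.1.


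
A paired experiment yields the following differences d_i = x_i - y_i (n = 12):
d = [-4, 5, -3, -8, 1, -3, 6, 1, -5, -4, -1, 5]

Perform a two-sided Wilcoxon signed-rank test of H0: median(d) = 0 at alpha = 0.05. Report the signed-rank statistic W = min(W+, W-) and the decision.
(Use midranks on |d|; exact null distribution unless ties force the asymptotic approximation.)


Step 1: Drop any zero differences (none here) and take |d_i|.
|d| = [4, 5, 3, 8, 1, 3, 6, 1, 5, 4, 1, 5]
Step 2: Midrank |d_i| (ties get averaged ranks).
ranks: |4|->6.5, |5|->9, |3|->4.5, |8|->12, |1|->2, |3|->4.5, |6|->11, |1|->2, |5|->9, |4|->6.5, |1|->2, |5|->9
Step 3: Attach original signs; sum ranks with positive sign and with negative sign.
W+ = 9 + 2 + 11 + 2 + 9 = 33
W- = 6.5 + 4.5 + 12 + 4.5 + 9 + 6.5 + 2 = 45
(Check: W+ + W- = 78 should equal n(n+1)/2 = 78.)
Step 4: Test statistic W = min(W+, W-) = 33.
Step 5: Ties in |d|, so use the tie-corrected normal approximation.
        E[W] = n(n+1)/4 = 12*13/4 = 39.
        Tie groups: |d|=1 (t=3), |d|=3 (t=2), |d|=4 (t=2), |d|=5 (t=3); sum(t^3 - t) = 60.
        Var[W] = n(n+1)(2n+1)/24 - sum(t^3-t)/48 = 3900/24 - 60/48 = 161.25.
        z = (W - E[W]) / sqrt(Var[W]) = (33 - 39) / 12.6984 = -0.4725.
        Two-sided p = 2*Phi(z) = 0.636570.
Step 6: alpha = 0.05. fail to reject H0.

W+ = 33, W- = 45, W = min = 33, p = 0.636570, fail to reject H0.


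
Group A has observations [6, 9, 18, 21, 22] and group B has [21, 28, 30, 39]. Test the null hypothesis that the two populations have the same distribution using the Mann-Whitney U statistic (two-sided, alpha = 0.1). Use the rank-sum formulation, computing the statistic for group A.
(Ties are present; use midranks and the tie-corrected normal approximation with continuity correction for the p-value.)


Step 1: Combine and sort all 9 observations; assign midranks.
sorted (value, group): (6,X), (9,X), (18,X), (21,X), (21,Y), (22,X), (28,Y), (30,Y), (39,Y)
ranks: 6->1, 9->2, 18->3, 21->4.5, 21->4.5, 22->6, 28->7, 30->8, 39->9
Step 2: Rank sum for X: R1 = 1 + 2 + 3 + 4.5 + 6 = 16.5.
Step 3: U_X = R1 - n1(n1+1)/2 = 16.5 - 5*6/2 = 16.5 - 15 = 1.5.
       U_Y = n1*n2 - U_X = 20 - 1.5 = 18.5.
Step 4: Ties are present, so use the tie-corrected normal approximation (with continuity correction) for the p-value.
Step 5: p-value = 0.049090; compare to alpha = 0.1. reject H0.

U_X = 1.5, p = 0.049090, reject H0 at alpha = 0.1.


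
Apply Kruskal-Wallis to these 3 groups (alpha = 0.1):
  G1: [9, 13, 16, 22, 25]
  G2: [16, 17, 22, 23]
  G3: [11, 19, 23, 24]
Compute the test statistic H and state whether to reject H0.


Step 1: Combine all N = 13 observations and assign midranks.
sorted (value, group, rank): (9,G1,1), (11,G3,2), (13,G1,3), (16,G1,4.5), (16,G2,4.5), (17,G2,6), (19,G3,7), (22,G1,8.5), (22,G2,8.5), (23,G2,10.5), (23,G3,10.5), (24,G3,12), (25,G1,13)
Step 2: Sum ranks within each group.
R_1 = 30 (n_1 = 5)
R_2 = 29.5 (n_2 = 4)
R_3 = 31.5 (n_3 = 4)
Step 3: H = 12/(N(N+1)) * sum(R_i^2/n_i) - 3(N+1)
     = 12/(13*14) * (30^2/5 + 29.5^2/4 + 31.5^2/4) - 3*14
     = 0.065934 * 645.625 - 42
     = 0.568681.
Step 4: Ties present; correction factor C = 1 - 18/(13^3 - 13) = 0.991758. Corrected H = 0.568681 / 0.991758 = 0.573407.
Step 5: Under H0, H ~ chi^2(2); p-value = 0.750734.
Step 6: alpha = 0.1. fail to reject H0.

H = 0.5734, df = 2, p = 0.750734, fail to reject H0.


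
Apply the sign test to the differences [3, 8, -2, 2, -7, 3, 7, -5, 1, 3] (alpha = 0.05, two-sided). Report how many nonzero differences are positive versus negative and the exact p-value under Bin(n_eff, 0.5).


Step 1: Discard zero differences. Original n = 10; n_eff = number of nonzero differences = 10.
Nonzero differences (with sign): +3, +8, -2, +2, -7, +3, +7, -5, +1, +3
Step 2: Count signs: positive = 7, negative = 3.
Step 3: Under H0: P(positive) = 0.5, so the number of positives S ~ Bin(10, 0.5).
Step 4: Two-sided exact p-value = sum of Bin(10,0.5) probabilities at or below the observed probability = 0.343750.
Step 5: alpha = 0.05. fail to reject H0.

n_eff = 10, pos = 7, neg = 3, p = 0.343750, fail to reject H0.


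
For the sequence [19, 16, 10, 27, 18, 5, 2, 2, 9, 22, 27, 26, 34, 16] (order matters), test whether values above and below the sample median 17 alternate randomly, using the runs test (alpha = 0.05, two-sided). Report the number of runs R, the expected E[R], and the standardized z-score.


Step 1: Compute median = 17; label A = above, B = below.
Labels in order: ABBAABBBBAAAAB  (n_A = 7, n_B = 7)
Step 2: Count runs R = 6.
Step 3: Under H0 (random ordering), E[R] = 2*n_A*n_B/(n_A+n_B) + 1 = 2*7*7/14 + 1 = 8.0000.
        Var[R] = 2*n_A*n_B*(2*n_A*n_B - n_A - n_B) / ((n_A+n_B)^2 * (n_A+n_B-1)) = 8232/2548 = 3.2308.
        SD[R] = 1.7974.
Step 4: Continuity-corrected z = (R + 0.5 - E[R]) / SD[R] = (6 + 0.5 - 8.0000) / 1.7974 = -0.8345.
Step 5: Two-sided p-value via normal approximation = 2*(1 - Phi(|z|)) = 0.403986.
Step 6: alpha = 0.05. fail to reject H0.

R = 6, z = -0.8345, p = 0.403986, fail to reject H0.


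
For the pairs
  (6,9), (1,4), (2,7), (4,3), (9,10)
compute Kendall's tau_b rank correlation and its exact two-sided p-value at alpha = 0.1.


Step 1: Enumerate the 10 unordered pairs (i,j) with i<j and classify each by sign(x_j-x_i) * sign(y_j-y_i).
  (1,2):dx=-5,dy=-5->C; (1,3):dx=-4,dy=-2->C; (1,4):dx=-2,dy=-6->C; (1,5):dx=+3,dy=+1->C
  (2,3):dx=+1,dy=+3->C; (2,4):dx=+3,dy=-1->D; (2,5):dx=+8,dy=+6->C; (3,4):dx=+2,dy=-4->D
  (3,5):dx=+7,dy=+3->C; (4,5):dx=+5,dy=+7->C
Step 2: C = 8, D = 2, total pairs = 10.
Step 3: tau = (C - D)/(n(n-1)/2) = (8 - 2)/10 = 0.600000.
Step 4: Exact two-sided p-value (enumerate n! = 120 permutations of y under H0): p = 0.233333.
Step 5: alpha = 0.1. fail to reject H0.

tau_b = 0.6000 (C=8, D=2), p = 0.233333, fail to reject H0.


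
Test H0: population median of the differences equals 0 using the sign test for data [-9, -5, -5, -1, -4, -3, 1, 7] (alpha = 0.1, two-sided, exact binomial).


Step 1: Discard zero differences. Original n = 8; n_eff = number of nonzero differences = 8.
Nonzero differences (with sign): -9, -5, -5, -1, -4, -3, +1, +7
Step 2: Count signs: positive = 2, negative = 6.
Step 3: Under H0: P(positive) = 0.5, so the number of positives S ~ Bin(8, 0.5).
Step 4: Two-sided exact p-value = sum of Bin(8,0.5) probabilities at or below the observed probability = 0.289062.
Step 5: alpha = 0.1. fail to reject H0.

n_eff = 8, pos = 2, neg = 6, p = 0.289062, fail to reject H0.


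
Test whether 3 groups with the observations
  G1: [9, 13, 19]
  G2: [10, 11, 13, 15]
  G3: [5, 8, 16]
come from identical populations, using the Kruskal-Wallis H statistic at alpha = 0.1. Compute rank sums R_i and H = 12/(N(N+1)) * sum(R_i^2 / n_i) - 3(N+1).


Step 1: Combine all N = 10 observations and assign midranks.
sorted (value, group, rank): (5,G3,1), (8,G3,2), (9,G1,3), (10,G2,4), (11,G2,5), (13,G1,6.5), (13,G2,6.5), (15,G2,8), (16,G3,9), (19,G1,10)
Step 2: Sum ranks within each group.
R_1 = 19.5 (n_1 = 3)
R_2 = 23.5 (n_2 = 4)
R_3 = 12 (n_3 = 3)
Step 3: H = 12/(N(N+1)) * sum(R_i^2/n_i) - 3(N+1)
     = 12/(10*11) * (19.5^2/3 + 23.5^2/4 + 12^2/3) - 3*11
     = 0.109091 * 312.812 - 33
     = 1.125000.
Step 4: Ties present; correction factor C = 1 - 6/(10^3 - 10) = 0.993939. Corrected H = 1.125000 / 0.993939 = 1.131860.
Step 5: Under H0, H ~ chi^2(2); p-value = 0.567832.
Step 6: alpha = 0.1. fail to reject H0.

H = 1.1319, df = 2, p = 0.567832, fail to reject H0.


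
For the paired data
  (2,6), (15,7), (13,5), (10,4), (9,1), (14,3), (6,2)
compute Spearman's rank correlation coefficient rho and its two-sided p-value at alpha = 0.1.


Step 1: Rank x and y separately (midranks; no ties here).
rank(x): 2->1, 15->7, 13->5, 10->4, 9->3, 14->6, 6->2
rank(y): 6->6, 7->7, 5->5, 4->4, 1->1, 3->3, 2->2
Step 2: d_i = R_x(i) - R_y(i); compute d_i^2.
  (1-6)^2=25, (7-7)^2=0, (5-5)^2=0, (4-4)^2=0, (3-1)^2=4, (6-3)^2=9, (2-2)^2=0
sum(d^2) = 38.
Step 3: rho = 1 - 6*38 / (7*(7^2 - 1)) = 1 - 228/336 = 0.321429.
Step 4: Under H0, t = rho * sqrt((n-2)/(1-rho^2)) = 0.7590 ~ t(5).
Step 5: Two-sided p-value from the t-distribution with 5 df = 0.482072.
Step 6: alpha = 0.1. fail to reject H0.

rho = 0.3214, p = 0.482072, fail to reject H0 at alpha = 0.1.


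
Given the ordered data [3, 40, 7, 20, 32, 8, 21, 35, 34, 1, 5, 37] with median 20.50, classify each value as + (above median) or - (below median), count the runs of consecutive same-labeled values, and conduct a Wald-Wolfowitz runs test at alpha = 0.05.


Step 1: Compute median = 20.50; label A = above, B = below.
Labels in order: BABBABAAABBA  (n_A = 6, n_B = 6)
Step 2: Count runs R = 8.
Step 3: Under H0 (random ordering), E[R] = 2*n_A*n_B/(n_A+n_B) + 1 = 2*6*6/12 + 1 = 7.0000.
        Var[R] = 2*n_A*n_B*(2*n_A*n_B - n_A - n_B) / ((n_A+n_B)^2 * (n_A+n_B-1)) = 4320/1584 = 2.7273.
        SD[R] = 1.6514.
Step 4: Continuity-corrected z = (R - 0.5 - E[R]) / SD[R] = (8 - 0.5 - 7.0000) / 1.6514 = 0.3028.
Step 5: Two-sided p-value via normal approximation = 2*(1 - Phi(|z|)) = 0.762069.
Step 6: alpha = 0.05. fail to reject H0.

R = 8, z = 0.3028, p = 0.762069, fail to reject H0.


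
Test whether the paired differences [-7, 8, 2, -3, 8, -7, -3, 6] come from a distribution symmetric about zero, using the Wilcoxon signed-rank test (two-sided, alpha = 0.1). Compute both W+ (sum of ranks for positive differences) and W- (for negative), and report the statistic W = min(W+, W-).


Step 1: Drop any zero differences (none here) and take |d_i|.
|d| = [7, 8, 2, 3, 8, 7, 3, 6]
Step 2: Midrank |d_i| (ties get averaged ranks).
ranks: |7|->5.5, |8|->7.5, |2|->1, |3|->2.5, |8|->7.5, |7|->5.5, |3|->2.5, |6|->4
Step 3: Attach original signs; sum ranks with positive sign and with negative sign.
W+ = 7.5 + 1 + 7.5 + 4 = 20
W- = 5.5 + 2.5 + 5.5 + 2.5 = 16
(Check: W+ + W- = 36 should equal n(n+1)/2 = 36.)
Step 4: Test statistic W = min(W+, W-) = 16.
Step 5: Ties in |d|, so use the tie-corrected normal approximation.
        E[W] = n(n+1)/4 = 8*9/4 = 18.
        Tie groups: |d|=3 (t=2), |d|=7 (t=2), |d|=8 (t=2); sum(t^3 - t) = 18.
        Var[W] = n(n+1)(2n+1)/24 - sum(t^3-t)/48 = 1224/24 - 18/48 = 50.625.
        z = (W - E[W]) / sqrt(Var[W]) = (16 - 18) / 7.1151 = -0.2811.
        Two-sided p = 2*Phi(z) = 0.778640.
Step 6: alpha = 0.1. fail to reject H0.

W+ = 20, W- = 16, W = min = 16, p = 0.778640, fail to reject H0.


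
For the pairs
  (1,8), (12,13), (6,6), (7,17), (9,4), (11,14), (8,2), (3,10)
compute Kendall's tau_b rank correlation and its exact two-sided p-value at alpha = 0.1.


Step 1: Enumerate the 28 unordered pairs (i,j) with i<j and classify each by sign(x_j-x_i) * sign(y_j-y_i).
  (1,2):dx=+11,dy=+5->C; (1,3):dx=+5,dy=-2->D; (1,4):dx=+6,dy=+9->C; (1,5):dx=+8,dy=-4->D
  (1,6):dx=+10,dy=+6->C; (1,7):dx=+7,dy=-6->D; (1,8):dx=+2,dy=+2->C; (2,3):dx=-6,dy=-7->C
  (2,4):dx=-5,dy=+4->D; (2,5):dx=-3,dy=-9->C; (2,6):dx=-1,dy=+1->D; (2,7):dx=-4,dy=-11->C
  (2,8):dx=-9,dy=-3->C; (3,4):dx=+1,dy=+11->C; (3,5):dx=+3,dy=-2->D; (3,6):dx=+5,dy=+8->C
  (3,7):dx=+2,dy=-4->D; (3,8):dx=-3,dy=+4->D; (4,5):dx=+2,dy=-13->D; (4,6):dx=+4,dy=-3->D
  (4,7):dx=+1,dy=-15->D; (4,8):dx=-4,dy=-7->C; (5,6):dx=+2,dy=+10->C; (5,7):dx=-1,dy=-2->C
  (5,8):dx=-6,dy=+6->D; (6,7):dx=-3,dy=-12->C; (6,8):dx=-8,dy=-4->C; (7,8):dx=-5,dy=+8->D
Step 2: C = 15, D = 13, total pairs = 28.
Step 3: tau = (C - D)/(n(n-1)/2) = (15 - 13)/28 = 0.071429.
Step 4: Exact two-sided p-value (enumerate n! = 40320 permutations of y under H0): p = 0.904861.
Step 5: alpha = 0.1. fail to reject H0.

tau_b = 0.0714 (C=15, D=13), p = 0.904861, fail to reject H0.


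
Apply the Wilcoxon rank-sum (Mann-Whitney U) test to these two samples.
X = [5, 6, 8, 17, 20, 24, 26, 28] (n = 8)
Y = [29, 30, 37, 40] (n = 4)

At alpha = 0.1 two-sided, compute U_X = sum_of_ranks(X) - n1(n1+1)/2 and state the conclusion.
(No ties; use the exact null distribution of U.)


Step 1: Combine and sort all 12 observations; assign midranks.
sorted (value, group): (5,X), (6,X), (8,X), (17,X), (20,X), (24,X), (26,X), (28,X), (29,Y), (30,Y), (37,Y), (40,Y)
ranks: 5->1, 6->2, 8->3, 17->4, 20->5, 24->6, 26->7, 28->8, 29->9, 30->10, 37->11, 40->12
Step 2: Rank sum for X: R1 = 1 + 2 + 3 + 4 + 5 + 6 + 7 + 8 = 36.
Step 3: U_X = R1 - n1(n1+1)/2 = 36 - 8*9/2 = 36 - 36 = 0.
       U_Y = n1*n2 - U_X = 32 - 0 = 32.
Step 4: No ties, so the exact null distribution of U (based on enumerating the C(12,8) = 495 equally likely rank assignments) gives the two-sided p-value.
Step 5: p-value = 0.004040; compare to alpha = 0.1. reject H0.

U_X = 0, p = 0.004040, reject H0 at alpha = 0.1.


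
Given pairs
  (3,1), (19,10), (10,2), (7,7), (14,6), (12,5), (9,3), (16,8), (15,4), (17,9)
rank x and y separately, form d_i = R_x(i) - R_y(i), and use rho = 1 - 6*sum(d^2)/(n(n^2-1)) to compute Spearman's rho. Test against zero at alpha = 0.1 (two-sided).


Step 1: Rank x and y separately (midranks; no ties here).
rank(x): 3->1, 19->10, 10->4, 7->2, 14->6, 12->5, 9->3, 16->8, 15->7, 17->9
rank(y): 1->1, 10->10, 2->2, 7->7, 6->6, 5->5, 3->3, 8->8, 4->4, 9->9
Step 2: d_i = R_x(i) - R_y(i); compute d_i^2.
  (1-1)^2=0, (10-10)^2=0, (4-2)^2=4, (2-7)^2=25, (6-6)^2=0, (5-5)^2=0, (3-3)^2=0, (8-8)^2=0, (7-4)^2=9, (9-9)^2=0
sum(d^2) = 38.
Step 3: rho = 1 - 6*38 / (10*(10^2 - 1)) = 1 - 228/990 = 0.769697.
Step 4: Under H0, t = rho * sqrt((n-2)/(1-rho^2)) = 3.4101 ~ t(8).
Step 5: Two-sided p-value from the t-distribution with 8 df = 0.009222.
Step 6: alpha = 0.1. reject H0.

rho = 0.7697, p = 0.009222, reject H0 at alpha = 0.1.


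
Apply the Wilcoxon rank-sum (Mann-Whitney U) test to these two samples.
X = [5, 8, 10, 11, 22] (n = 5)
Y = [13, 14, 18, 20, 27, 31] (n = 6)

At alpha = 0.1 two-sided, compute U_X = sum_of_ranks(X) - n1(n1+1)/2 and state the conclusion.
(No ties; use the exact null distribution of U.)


Step 1: Combine and sort all 11 observations; assign midranks.
sorted (value, group): (5,X), (8,X), (10,X), (11,X), (13,Y), (14,Y), (18,Y), (20,Y), (22,X), (27,Y), (31,Y)
ranks: 5->1, 8->2, 10->3, 11->4, 13->5, 14->6, 18->7, 20->8, 22->9, 27->10, 31->11
Step 2: Rank sum for X: R1 = 1 + 2 + 3 + 4 + 9 = 19.
Step 3: U_X = R1 - n1(n1+1)/2 = 19 - 5*6/2 = 19 - 15 = 4.
       U_Y = n1*n2 - U_X = 30 - 4 = 26.
Step 4: No ties, so the exact null distribution of U (based on enumerating the C(11,5) = 462 equally likely rank assignments) gives the two-sided p-value.
Step 5: p-value = 0.051948; compare to alpha = 0.1. reject H0.

U_X = 4, p = 0.051948, reject H0 at alpha = 0.1.


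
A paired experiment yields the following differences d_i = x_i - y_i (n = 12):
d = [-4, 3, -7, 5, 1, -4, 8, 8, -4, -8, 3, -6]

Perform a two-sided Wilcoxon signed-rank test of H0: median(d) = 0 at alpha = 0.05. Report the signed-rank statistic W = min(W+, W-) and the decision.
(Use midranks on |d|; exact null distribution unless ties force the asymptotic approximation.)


Step 1: Drop any zero differences (none here) and take |d_i|.
|d| = [4, 3, 7, 5, 1, 4, 8, 8, 4, 8, 3, 6]
Step 2: Midrank |d_i| (ties get averaged ranks).
ranks: |4|->5, |3|->2.5, |7|->9, |5|->7, |1|->1, |4|->5, |8|->11, |8|->11, |4|->5, |8|->11, |3|->2.5, |6|->8
Step 3: Attach original signs; sum ranks with positive sign and with negative sign.
W+ = 2.5 + 7 + 1 + 11 + 11 + 2.5 = 35
W- = 5 + 9 + 5 + 5 + 11 + 8 = 43
(Check: W+ + W- = 78 should equal n(n+1)/2 = 78.)
Step 4: Test statistic W = min(W+, W-) = 35.
Step 5: Ties in |d|, so use the tie-corrected normal approximation.
        E[W] = n(n+1)/4 = 12*13/4 = 39.
        Tie groups: |d|=3 (t=2), |d|=4 (t=3), |d|=8 (t=3); sum(t^3 - t) = 54.
        Var[W] = n(n+1)(2n+1)/24 - sum(t^3-t)/48 = 3900/24 - 54/48 = 161.375.
        z = (W - E[W]) / sqrt(Var[W]) = (35 - 39) / 12.7033 = -0.3149.
        Two-sided p = 2*Phi(z) = 0.752855.
Step 6: alpha = 0.05. fail to reject H0.

W+ = 35, W- = 43, W = min = 35, p = 0.752855, fail to reject H0.


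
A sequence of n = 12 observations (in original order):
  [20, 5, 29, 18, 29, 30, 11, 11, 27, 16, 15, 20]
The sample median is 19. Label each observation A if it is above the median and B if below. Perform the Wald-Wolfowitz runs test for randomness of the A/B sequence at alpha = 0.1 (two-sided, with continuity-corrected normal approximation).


Step 1: Compute median = 19; label A = above, B = below.
Labels in order: ABABAABBABBA  (n_A = 6, n_B = 6)
Step 2: Count runs R = 9.
Step 3: Under H0 (random ordering), E[R] = 2*n_A*n_B/(n_A+n_B) + 1 = 2*6*6/12 + 1 = 7.0000.
        Var[R] = 2*n_A*n_B*(2*n_A*n_B - n_A - n_B) / ((n_A+n_B)^2 * (n_A+n_B-1)) = 4320/1584 = 2.7273.
        SD[R] = 1.6514.
Step 4: Continuity-corrected z = (R - 0.5 - E[R]) / SD[R] = (9 - 0.5 - 7.0000) / 1.6514 = 0.9083.
Step 5: Two-sided p-value via normal approximation = 2*(1 - Phi(|z|)) = 0.363722.
Step 6: alpha = 0.1. fail to reject H0.

R = 9, z = 0.9083, p = 0.363722, fail to reject H0.


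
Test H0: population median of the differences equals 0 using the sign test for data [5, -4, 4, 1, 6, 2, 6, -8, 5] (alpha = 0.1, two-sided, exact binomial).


Step 1: Discard zero differences. Original n = 9; n_eff = number of nonzero differences = 9.
Nonzero differences (with sign): +5, -4, +4, +1, +6, +2, +6, -8, +5
Step 2: Count signs: positive = 7, negative = 2.
Step 3: Under H0: P(positive) = 0.5, so the number of positives S ~ Bin(9, 0.5).
Step 4: Two-sided exact p-value = sum of Bin(9,0.5) probabilities at or below the observed probability = 0.179688.
Step 5: alpha = 0.1. fail to reject H0.

n_eff = 9, pos = 7, neg = 2, p = 0.179688, fail to reject H0.


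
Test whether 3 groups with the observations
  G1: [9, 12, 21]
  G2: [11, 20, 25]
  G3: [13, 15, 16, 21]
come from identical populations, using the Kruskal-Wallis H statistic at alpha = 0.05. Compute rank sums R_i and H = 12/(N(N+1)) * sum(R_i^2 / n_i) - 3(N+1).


Step 1: Combine all N = 10 observations and assign midranks.
sorted (value, group, rank): (9,G1,1), (11,G2,2), (12,G1,3), (13,G3,4), (15,G3,5), (16,G3,6), (20,G2,7), (21,G1,8.5), (21,G3,8.5), (25,G2,10)
Step 2: Sum ranks within each group.
R_1 = 12.5 (n_1 = 3)
R_2 = 19 (n_2 = 3)
R_3 = 23.5 (n_3 = 4)
Step 3: H = 12/(N(N+1)) * sum(R_i^2/n_i) - 3(N+1)
     = 12/(10*11) * (12.5^2/3 + 19^2/3 + 23.5^2/4) - 3*11
     = 0.109091 * 310.479 - 33
     = 0.870455.
Step 4: Ties present; correction factor C = 1 - 6/(10^3 - 10) = 0.993939. Corrected H = 0.870455 / 0.993939 = 0.875762.
Step 5: Under H0, H ~ chi^2(2); p-value = 0.645403.
Step 6: alpha = 0.05. fail to reject H0.

H = 0.8758, df = 2, p = 0.645403, fail to reject H0.


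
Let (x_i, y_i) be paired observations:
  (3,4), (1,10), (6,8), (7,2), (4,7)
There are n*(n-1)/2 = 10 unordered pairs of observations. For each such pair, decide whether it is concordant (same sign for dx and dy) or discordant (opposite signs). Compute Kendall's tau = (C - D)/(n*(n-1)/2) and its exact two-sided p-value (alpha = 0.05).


Step 1: Enumerate the 10 unordered pairs (i,j) with i<j and classify each by sign(x_j-x_i) * sign(y_j-y_i).
  (1,2):dx=-2,dy=+6->D; (1,3):dx=+3,dy=+4->C; (1,4):dx=+4,dy=-2->D; (1,5):dx=+1,dy=+3->C
  (2,3):dx=+5,dy=-2->D; (2,4):dx=+6,dy=-8->D; (2,5):dx=+3,dy=-3->D; (3,4):dx=+1,dy=-6->D
  (3,5):dx=-2,dy=-1->C; (4,5):dx=-3,dy=+5->D
Step 2: C = 3, D = 7, total pairs = 10.
Step 3: tau = (C - D)/(n(n-1)/2) = (3 - 7)/10 = -0.400000.
Step 4: Exact two-sided p-value (enumerate n! = 120 permutations of y under H0): p = 0.483333.
Step 5: alpha = 0.05. fail to reject H0.

tau_b = -0.4000 (C=3, D=7), p = 0.483333, fail to reject H0.


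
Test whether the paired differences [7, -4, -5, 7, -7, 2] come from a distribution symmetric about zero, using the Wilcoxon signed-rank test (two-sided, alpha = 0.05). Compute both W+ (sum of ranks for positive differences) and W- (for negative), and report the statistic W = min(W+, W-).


Step 1: Drop any zero differences (none here) and take |d_i|.
|d| = [7, 4, 5, 7, 7, 2]
Step 2: Midrank |d_i| (ties get averaged ranks).
ranks: |7|->5, |4|->2, |5|->3, |7|->5, |7|->5, |2|->1
Step 3: Attach original signs; sum ranks with positive sign and with negative sign.
W+ = 5 + 5 + 1 = 11
W- = 2 + 3 + 5 = 10
(Check: W+ + W- = 21 should equal n(n+1)/2 = 21.)
Step 4: Test statistic W = min(W+, W-) = 10.
Step 5: Ties in |d|, so use the tie-corrected normal approximation.
        E[W] = n(n+1)/4 = 6*7/4 = 10.5.
        Tie groups: |d|=7 (t=3); sum(t^3 - t) = 24.
        Var[W] = n(n+1)(2n+1)/24 - sum(t^3-t)/48 = 546/24 - 24/48 = 22.25.
        z = (W - E[W]) / sqrt(Var[W]) = (10 - 10.5) / 4.7170 = -0.1060.
        Two-sided p = 2*Phi(z) = 0.915583.
Step 6: alpha = 0.05. fail to reject H0.

W+ = 11, W- = 10, W = min = 10, p = 0.915583, fail to reject H0.
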